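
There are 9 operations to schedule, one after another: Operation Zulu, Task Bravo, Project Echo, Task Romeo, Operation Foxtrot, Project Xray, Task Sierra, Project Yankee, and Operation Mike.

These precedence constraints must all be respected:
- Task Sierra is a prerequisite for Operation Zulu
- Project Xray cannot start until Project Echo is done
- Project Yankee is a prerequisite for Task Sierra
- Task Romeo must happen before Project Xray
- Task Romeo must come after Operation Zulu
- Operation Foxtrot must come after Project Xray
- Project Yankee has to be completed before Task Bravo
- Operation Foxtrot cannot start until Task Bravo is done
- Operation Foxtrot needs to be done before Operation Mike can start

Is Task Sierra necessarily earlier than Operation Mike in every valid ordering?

Yes

There is a constraint chain Task Sierra → Operation Zulu → Task Romeo → Project Xray → Operation Foxtrot → Operation Mike.
That forces Task Sierra before Operation Mike in every valid schedule.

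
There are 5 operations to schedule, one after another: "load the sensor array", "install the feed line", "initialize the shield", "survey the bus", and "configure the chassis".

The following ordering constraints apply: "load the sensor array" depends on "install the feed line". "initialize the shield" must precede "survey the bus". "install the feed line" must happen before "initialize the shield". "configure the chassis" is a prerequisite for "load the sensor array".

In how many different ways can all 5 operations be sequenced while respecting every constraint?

The operations with no prerequisites are "install the feed line", "configure the chassis"; any of them can be placed first.
Systematically extending each partial ordering one operation at a time and counting, there are 9 complete orderings.

9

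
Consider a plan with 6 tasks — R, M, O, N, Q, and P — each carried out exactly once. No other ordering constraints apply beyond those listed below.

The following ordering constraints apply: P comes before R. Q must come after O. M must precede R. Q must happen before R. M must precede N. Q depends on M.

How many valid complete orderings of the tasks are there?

33

3 tasks have no prerequisites (M, O, P), so any of them could come first.
Systematically extending each partial ordering one task at a time and counting, there are 33 complete orderings.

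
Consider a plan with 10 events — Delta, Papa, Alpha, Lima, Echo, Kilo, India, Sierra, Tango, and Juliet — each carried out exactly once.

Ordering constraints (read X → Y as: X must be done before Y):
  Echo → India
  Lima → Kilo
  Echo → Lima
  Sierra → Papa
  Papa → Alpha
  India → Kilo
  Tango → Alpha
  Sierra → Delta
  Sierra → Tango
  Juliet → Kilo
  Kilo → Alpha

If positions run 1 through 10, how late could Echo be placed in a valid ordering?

6

Every event that must follow Echo has to come after it. Tracing all chains starting from Echo, those events are: Alpha, Lima, Kilo, India — 4 in total.
So at least 4 events follow Echo, putting Echo no later than position 6. That position is achievable by scheduling everything else first.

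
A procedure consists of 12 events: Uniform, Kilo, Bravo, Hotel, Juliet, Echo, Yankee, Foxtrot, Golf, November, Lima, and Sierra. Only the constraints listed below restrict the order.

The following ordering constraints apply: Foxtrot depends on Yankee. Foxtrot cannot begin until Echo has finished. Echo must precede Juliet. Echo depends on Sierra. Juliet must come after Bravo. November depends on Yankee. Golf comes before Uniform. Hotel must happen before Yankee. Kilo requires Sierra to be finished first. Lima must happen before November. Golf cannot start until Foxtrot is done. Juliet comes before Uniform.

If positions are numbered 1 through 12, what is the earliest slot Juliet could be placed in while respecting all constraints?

4

The events that are forced before Juliet, directly or transitively, are Bravo, Echo, Sierra. That's 3 events.
With 3 mandatory predecessors, the earliest Juliet can sit is position 3+1 = 4, and placing just those 3 first achieves it.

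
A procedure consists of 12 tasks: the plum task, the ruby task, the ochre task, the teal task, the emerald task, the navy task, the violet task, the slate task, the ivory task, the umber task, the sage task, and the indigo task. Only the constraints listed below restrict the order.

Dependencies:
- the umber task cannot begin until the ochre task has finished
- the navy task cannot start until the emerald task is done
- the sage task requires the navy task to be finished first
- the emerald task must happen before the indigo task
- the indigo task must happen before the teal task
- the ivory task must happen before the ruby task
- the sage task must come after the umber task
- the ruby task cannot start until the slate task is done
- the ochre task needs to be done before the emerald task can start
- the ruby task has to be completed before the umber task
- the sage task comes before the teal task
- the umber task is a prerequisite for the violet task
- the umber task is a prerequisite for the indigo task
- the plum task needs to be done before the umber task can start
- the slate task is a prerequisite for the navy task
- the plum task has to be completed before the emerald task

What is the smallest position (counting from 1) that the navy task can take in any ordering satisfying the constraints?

5

Working backwards through the constraints from the navy task, its full set of required predecessors is the plum task, the ochre task, the emerald task, the slate task — 4 of them.
With 4 mandatory predecessors, the earliest the navy task can sit is position 4+1 = 5, and placing just those 4 first achieves it.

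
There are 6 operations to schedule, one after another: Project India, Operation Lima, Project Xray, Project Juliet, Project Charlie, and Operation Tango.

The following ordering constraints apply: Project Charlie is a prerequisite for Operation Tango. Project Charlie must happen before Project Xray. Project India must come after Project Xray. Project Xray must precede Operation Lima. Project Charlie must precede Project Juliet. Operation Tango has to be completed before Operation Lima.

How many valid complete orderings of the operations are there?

25

Project Charlie is the only operation with nothing required before it, so every ordering starts there.
Systematically extending each partial ordering one operation at a time and counting, there are 25 complete orderings.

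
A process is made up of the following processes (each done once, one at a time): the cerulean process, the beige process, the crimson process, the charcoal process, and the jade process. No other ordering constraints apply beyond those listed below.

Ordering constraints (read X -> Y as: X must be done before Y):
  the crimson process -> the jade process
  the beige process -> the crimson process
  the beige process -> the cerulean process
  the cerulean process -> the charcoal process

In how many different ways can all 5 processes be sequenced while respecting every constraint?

The beige process is the only process with nothing required before it, so every ordering starts there.
Systematically extending each partial ordering one process at a time and counting, there are 6 complete orderings.

6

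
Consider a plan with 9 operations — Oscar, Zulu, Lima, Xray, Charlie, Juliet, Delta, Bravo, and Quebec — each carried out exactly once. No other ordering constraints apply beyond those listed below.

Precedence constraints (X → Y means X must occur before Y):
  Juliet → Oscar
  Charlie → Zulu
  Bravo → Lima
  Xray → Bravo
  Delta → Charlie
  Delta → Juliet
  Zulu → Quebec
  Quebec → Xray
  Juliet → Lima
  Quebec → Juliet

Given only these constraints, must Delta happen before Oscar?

Yes

Chaining the stated constraints: Delta → Juliet → Oscar.
Hence Delta necessarily comes before Oscar.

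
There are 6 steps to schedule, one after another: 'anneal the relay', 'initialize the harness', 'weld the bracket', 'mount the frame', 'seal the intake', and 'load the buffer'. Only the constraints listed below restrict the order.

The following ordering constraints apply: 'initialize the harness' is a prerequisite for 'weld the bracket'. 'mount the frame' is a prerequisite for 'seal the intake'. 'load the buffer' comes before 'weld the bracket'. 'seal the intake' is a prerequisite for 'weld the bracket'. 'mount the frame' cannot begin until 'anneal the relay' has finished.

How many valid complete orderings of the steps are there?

20

The steps with no prerequisites are 'anneal the relay', 'initialize the harness', 'load the buffer'; any of them can be placed first.
Counting all ways to extend the partial order to a total order gives 20.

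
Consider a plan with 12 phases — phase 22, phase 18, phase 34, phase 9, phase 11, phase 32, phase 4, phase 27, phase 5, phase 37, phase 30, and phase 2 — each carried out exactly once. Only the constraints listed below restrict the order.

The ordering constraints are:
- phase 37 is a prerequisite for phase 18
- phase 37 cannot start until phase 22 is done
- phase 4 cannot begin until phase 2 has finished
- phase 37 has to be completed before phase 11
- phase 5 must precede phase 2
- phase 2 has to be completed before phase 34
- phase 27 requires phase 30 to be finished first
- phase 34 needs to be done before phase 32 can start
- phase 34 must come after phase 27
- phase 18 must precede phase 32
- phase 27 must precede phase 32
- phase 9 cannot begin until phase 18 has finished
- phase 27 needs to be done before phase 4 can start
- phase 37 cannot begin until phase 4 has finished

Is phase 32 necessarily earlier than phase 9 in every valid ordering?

No

Phase 32 and phase 9 are not related by any chain of constraints.
There exist valid orderings with phase 9 before phase 32, so phase 32 is not required to come first.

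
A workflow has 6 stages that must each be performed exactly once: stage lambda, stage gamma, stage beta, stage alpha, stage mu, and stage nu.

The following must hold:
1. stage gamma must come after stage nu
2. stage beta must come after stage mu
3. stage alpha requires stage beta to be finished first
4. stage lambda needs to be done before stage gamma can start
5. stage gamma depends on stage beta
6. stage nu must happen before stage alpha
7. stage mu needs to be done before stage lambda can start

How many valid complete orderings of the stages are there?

19

2 stages have no prerequisites (stage mu, stage nu), so any of them could come first.
Counting all ways to extend the partial order to a total order gives 19.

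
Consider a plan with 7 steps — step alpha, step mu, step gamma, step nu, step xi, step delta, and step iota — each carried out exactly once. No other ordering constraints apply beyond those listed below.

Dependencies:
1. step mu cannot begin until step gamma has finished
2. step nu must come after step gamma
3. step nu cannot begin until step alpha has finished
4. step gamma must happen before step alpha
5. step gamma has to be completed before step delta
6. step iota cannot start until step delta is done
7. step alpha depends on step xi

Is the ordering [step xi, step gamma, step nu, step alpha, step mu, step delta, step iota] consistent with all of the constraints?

In the proposed order, step nu appears before step alpha.
But one of the constraints requires step alpha before step nu, so this ordering violates it.

No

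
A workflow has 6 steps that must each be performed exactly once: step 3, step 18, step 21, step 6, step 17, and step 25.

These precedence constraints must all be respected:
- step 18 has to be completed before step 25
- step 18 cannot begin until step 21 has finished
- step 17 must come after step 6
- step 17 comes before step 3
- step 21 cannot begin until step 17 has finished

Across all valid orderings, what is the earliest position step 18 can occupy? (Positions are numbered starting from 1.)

Working backwards through the constraints from step 18, its full set of required predecessors is step 21, step 6, step 17 — 3 of them.
With 3 mandatory predecessors, the earliest step 18 can sit is position 3+1 = 4, and placing just those 3 first achieves it.

4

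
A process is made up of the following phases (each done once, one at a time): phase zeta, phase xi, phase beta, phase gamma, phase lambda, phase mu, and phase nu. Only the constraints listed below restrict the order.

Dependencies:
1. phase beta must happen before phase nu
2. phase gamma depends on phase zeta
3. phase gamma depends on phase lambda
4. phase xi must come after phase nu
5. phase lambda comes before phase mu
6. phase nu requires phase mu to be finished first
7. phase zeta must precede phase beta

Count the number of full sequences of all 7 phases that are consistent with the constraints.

28

The phases with no prerequisites are phase zeta, phase lambda; any of them can be placed first.
Counting all ways to extend the partial order to a total order gives 28.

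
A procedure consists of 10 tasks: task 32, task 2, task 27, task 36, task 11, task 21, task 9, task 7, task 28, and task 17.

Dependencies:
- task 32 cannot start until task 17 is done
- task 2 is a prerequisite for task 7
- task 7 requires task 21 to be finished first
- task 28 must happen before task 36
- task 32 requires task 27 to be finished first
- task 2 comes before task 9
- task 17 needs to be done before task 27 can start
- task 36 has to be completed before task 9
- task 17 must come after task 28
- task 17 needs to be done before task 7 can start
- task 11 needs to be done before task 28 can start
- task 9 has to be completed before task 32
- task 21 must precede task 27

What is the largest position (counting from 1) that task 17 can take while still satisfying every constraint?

7

Every task that must follow task 17 has to come after it. Tracing all chains starting from task 17, those tasks are: task 32, task 27, task 7 — 3 in total.
So at least 3 tasks follow task 17, putting task 17 no later than position 7. That position is achievable by scheduling everything else first.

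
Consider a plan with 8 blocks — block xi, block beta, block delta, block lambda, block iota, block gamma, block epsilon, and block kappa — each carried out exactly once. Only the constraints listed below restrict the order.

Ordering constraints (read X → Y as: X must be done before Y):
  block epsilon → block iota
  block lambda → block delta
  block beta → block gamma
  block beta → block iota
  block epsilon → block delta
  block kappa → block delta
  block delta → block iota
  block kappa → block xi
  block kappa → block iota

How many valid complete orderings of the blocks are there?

4 blocks have no prerequisites (block beta, block lambda, block epsilon, block kappa), so any of them could come first.
Counting all ways to extend the partial order to a total order gives 636.

636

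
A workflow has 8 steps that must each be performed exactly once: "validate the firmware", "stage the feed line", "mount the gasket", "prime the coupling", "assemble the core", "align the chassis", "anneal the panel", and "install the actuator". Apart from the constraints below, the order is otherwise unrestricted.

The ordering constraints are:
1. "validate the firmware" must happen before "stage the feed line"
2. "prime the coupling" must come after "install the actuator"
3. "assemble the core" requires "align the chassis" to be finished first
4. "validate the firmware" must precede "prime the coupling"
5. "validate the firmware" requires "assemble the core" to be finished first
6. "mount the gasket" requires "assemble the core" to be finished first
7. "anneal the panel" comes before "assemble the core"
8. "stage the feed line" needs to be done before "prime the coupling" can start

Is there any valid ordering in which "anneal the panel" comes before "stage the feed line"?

Yes

The constraints force "anneal the panel" before "stage the feed line", so yes — every valid ordering has "anneal the panel" earlier.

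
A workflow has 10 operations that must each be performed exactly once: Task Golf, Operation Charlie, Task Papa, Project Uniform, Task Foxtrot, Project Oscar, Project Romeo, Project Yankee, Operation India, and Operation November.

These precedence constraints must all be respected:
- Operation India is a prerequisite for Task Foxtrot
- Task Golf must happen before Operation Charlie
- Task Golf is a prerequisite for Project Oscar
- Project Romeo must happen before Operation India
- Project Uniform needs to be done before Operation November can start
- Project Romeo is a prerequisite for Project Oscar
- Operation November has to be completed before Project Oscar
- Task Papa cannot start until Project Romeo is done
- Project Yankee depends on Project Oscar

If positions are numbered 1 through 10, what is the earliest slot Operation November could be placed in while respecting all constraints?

2

Working backwards through the constraints from Operation November, its only required predecessor is Project Uniform.
With 1 mandatory predecessor, the earliest Operation November can sit is position 1+1 = 2, and placing just that one first achieves it.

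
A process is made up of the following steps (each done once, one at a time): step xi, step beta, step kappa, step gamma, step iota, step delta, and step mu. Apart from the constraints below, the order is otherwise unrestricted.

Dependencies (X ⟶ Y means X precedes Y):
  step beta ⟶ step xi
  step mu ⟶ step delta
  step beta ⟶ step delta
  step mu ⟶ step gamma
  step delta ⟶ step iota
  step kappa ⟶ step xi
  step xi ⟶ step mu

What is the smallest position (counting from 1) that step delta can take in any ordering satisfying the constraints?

Working backwards through the constraints from step delta, its full set of required predecessors is step xi, step beta, step kappa, step mu — 4 of them.
So at minimum 4 steps come before step delta, putting step delta no earlier than position 5. That position is achievable by scheduling exactly those predecessors first.

5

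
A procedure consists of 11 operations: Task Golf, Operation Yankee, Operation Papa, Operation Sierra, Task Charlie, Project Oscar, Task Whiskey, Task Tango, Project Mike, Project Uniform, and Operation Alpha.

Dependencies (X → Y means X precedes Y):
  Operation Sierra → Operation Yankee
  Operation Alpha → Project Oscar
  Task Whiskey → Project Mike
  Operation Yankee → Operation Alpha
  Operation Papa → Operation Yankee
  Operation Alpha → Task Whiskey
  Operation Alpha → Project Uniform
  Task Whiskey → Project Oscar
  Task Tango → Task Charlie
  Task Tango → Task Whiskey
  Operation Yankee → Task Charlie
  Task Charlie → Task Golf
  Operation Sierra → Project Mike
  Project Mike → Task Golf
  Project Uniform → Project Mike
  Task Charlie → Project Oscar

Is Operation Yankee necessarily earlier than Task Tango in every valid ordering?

Nothing in the constraints links Operation Yankee and Task Tango; they are unordered relative to each other.
There exist valid orderings with Task Tango before Operation Yankee, so Operation Yankee is not required to come first.

No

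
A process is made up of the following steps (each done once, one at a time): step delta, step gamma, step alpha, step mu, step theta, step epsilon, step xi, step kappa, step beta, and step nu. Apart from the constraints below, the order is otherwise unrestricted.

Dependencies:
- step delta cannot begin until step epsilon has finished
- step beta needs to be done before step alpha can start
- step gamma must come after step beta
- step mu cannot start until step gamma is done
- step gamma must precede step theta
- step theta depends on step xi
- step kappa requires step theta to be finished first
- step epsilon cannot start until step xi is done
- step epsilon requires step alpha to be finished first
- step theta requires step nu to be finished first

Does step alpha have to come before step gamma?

No

Step alpha and step gamma are not related by any chain of constraints.
There exist valid orderings with step gamma before step alpha, so step alpha is not required to come first.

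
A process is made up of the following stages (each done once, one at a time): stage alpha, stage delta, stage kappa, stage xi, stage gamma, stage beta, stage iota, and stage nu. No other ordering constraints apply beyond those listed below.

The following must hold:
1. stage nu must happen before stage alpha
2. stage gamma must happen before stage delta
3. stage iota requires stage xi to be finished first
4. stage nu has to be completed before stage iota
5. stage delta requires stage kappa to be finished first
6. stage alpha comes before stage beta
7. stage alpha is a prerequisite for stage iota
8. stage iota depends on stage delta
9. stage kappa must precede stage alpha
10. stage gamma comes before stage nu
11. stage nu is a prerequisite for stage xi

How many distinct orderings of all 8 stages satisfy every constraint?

69

2 stages have no prerequisites (stage kappa, stage gamma), so any of them could come first.
Enumerating by repeatedly choosing an available stage (one whose prerequisites are all placed) gives 69 distinct complete orderings.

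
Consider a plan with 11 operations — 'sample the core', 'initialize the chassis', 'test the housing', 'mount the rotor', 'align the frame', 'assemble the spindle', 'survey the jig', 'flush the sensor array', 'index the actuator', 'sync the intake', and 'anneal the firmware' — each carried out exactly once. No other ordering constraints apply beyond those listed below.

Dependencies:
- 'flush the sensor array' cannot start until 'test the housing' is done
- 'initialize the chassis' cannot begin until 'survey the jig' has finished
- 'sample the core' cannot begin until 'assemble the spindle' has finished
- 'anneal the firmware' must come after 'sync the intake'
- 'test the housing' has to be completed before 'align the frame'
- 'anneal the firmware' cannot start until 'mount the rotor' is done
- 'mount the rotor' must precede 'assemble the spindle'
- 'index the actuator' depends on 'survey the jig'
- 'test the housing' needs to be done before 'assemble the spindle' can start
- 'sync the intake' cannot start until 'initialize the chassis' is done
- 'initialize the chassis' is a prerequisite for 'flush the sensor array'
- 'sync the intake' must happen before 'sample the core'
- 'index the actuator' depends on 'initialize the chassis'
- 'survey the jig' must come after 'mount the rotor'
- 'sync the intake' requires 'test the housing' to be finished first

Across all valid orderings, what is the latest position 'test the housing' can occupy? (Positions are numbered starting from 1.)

5

Following every chain forward from 'test the housing', the operations that must come later are 'sample the core', 'align the frame', 'assemble the spindle', 'flush the sensor array', 'sync the intake', 'anneal the firmware' — 6 of them.
With 6 mandatory successors out of 11 operations total, the latest slot for 'test the housing' is 11−6 = 5, and it's reachable by doing all non-successors before 'test the housing'.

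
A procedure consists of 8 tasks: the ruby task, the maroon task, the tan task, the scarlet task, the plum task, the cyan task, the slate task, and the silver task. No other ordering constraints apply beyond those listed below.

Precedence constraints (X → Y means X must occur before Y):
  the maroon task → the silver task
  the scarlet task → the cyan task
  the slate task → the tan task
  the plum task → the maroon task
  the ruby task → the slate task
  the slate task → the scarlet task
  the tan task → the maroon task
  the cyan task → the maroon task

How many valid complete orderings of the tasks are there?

18

The tasks with no prerequisites are the ruby task, the plum task; any of them can be placed first.
Systematically extending each partial ordering one task at a time and counting, there are 18 complete orderings.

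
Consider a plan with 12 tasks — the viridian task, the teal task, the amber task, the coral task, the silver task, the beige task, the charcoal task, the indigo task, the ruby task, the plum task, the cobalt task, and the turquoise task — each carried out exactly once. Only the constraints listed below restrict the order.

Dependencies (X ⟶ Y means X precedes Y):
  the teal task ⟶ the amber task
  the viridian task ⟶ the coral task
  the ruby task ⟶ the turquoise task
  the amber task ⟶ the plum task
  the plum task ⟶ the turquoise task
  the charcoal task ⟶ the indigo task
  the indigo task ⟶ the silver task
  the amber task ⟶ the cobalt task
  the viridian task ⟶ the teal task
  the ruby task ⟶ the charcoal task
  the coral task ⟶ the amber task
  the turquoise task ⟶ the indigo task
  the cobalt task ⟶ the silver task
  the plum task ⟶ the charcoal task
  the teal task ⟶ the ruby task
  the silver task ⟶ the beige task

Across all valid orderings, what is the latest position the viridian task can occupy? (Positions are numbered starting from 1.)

1

Following every chain forward from the viridian task, the tasks that must come later are the teal task, the amber task, the coral task, the silver task, the beige task, the charcoal task, the indigo task, the ruby task, the plum task, the cobalt task, the turquoise task — 11 of them.
With 11 mandatory successors out of 12 tasks total, the latest slot for the viridian task is 12−11 = 1, and it's reachable by doing all non-successors before the viridian task.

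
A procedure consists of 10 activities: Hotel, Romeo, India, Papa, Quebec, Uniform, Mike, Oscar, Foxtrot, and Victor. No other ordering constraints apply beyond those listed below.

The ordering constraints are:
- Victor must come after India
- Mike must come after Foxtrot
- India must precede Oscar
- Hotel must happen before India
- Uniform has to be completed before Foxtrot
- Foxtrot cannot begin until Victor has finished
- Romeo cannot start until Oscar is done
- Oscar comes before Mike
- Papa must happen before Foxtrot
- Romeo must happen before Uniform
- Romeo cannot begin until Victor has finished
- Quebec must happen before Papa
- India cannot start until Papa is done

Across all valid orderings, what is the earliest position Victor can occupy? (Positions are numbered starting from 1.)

5

The activities that are forced before Victor, directly or transitively, are Hotel, India, Papa, Quebec. That's 4 activities.
With 4 mandatory predecessors, the earliest Victor can sit is position 4+1 = 5, and placing just those 4 first achieves it.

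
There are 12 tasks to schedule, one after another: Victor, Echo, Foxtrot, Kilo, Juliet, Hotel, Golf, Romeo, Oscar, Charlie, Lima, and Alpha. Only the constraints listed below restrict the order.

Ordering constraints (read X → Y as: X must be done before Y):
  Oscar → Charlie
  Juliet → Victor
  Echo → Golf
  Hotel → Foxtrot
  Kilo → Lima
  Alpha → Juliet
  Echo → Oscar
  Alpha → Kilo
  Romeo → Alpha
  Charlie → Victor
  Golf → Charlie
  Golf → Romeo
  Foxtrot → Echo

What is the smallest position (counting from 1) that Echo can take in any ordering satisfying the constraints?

3

Every task that must precede Echo has to come before it. Tracing all chains that end at Echo, those tasks are: Foxtrot, Hotel — 2 in total.
So at minimum 2 tasks come before Echo, putting Echo no earlier than position 3. That position is achievable by scheduling exactly those predecessors first.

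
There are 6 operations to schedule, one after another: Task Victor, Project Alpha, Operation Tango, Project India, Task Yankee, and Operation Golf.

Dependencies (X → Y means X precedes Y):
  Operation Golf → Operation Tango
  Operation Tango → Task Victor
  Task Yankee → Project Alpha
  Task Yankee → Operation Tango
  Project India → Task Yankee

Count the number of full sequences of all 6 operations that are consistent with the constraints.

10

The operations with no prerequisites are Project India, Operation Golf; any of them can be placed first.
Counting all ways to extend the partial order to a total order gives 10.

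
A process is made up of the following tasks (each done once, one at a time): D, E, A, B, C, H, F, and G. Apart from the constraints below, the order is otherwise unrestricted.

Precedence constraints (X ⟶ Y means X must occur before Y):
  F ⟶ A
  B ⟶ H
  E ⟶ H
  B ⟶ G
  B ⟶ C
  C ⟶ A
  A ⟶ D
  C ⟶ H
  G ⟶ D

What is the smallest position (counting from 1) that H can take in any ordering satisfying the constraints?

Every task that must precede H has to come before it. Tracing all chains that end at H, those tasks are: E, B, C — 3 in total.
With 3 mandatory predecessors, the earliest H can sit is position 3+1 = 4, and placing just those 3 first achieves it.

4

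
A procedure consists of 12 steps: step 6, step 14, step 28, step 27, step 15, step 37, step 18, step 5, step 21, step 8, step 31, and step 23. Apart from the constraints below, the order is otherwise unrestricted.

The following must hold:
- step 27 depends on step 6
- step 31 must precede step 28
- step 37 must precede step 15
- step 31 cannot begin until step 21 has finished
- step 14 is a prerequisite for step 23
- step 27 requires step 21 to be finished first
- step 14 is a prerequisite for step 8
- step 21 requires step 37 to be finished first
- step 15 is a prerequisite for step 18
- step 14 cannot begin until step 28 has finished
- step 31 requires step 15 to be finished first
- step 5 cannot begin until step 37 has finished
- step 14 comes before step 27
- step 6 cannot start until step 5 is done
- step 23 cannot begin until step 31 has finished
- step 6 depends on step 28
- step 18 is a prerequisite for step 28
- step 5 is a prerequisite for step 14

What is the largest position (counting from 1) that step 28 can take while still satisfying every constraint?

7

The steps that are forced after step 28, directly or by a chain of constraints, are step 6, step 14, step 27, step 8, step 23. That's 5 steps.
So at least 5 steps follow step 28, putting step 28 no later than position 7. That position is achievable by scheduling everything else first.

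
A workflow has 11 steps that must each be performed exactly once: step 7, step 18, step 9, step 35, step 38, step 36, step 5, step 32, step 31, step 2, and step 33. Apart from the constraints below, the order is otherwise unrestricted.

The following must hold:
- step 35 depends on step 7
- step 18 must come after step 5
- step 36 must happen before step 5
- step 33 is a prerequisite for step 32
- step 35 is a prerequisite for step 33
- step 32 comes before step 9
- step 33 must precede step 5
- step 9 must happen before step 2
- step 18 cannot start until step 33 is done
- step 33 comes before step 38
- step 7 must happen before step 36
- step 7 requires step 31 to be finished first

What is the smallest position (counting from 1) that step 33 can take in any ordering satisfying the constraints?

Every step that must precede step 33 has to come before it. Tracing all chains that end at step 33, those steps are: step 7, step 35, step 31 — 3 in total.
With 3 mandatory predecessors, the earliest step 33 can sit is position 3+1 = 4, and placing just those 3 first achieves it.

4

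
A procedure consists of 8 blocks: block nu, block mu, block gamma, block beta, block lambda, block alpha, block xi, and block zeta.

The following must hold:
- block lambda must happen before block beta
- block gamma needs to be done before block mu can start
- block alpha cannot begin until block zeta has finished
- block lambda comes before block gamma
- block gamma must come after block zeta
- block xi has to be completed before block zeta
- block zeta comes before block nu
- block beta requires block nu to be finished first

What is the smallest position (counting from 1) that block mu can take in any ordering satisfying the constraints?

The blocks that are forced before block mu, directly or transitively, are block gamma, block lambda, block xi, block zeta. That's 4 blocks.
So at minimum 4 blocks come before block mu, putting block mu no earlier than position 5. That position is achievable by scheduling exactly those predecessors first.

5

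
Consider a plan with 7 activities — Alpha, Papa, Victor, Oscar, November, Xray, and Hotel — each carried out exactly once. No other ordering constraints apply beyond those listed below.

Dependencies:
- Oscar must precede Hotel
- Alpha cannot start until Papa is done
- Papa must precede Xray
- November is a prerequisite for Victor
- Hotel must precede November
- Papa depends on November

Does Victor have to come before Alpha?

Nothing in the constraints links Victor and Alpha; they are unordered relative to each other.
So Victor can come before Alpha or after — it is not forced.

No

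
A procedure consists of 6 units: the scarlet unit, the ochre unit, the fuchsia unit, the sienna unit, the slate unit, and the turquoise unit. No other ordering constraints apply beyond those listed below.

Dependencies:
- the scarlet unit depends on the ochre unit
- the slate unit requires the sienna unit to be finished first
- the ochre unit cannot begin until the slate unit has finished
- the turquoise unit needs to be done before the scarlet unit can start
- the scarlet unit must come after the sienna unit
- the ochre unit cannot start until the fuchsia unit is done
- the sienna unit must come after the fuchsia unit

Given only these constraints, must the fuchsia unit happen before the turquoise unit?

No chain of constraints connects the fuchsia unit to the turquoise unit in either direction.
There exist valid orderings with the turquoise unit before the fuchsia unit, so the fuchsia unit is not required to come first.

No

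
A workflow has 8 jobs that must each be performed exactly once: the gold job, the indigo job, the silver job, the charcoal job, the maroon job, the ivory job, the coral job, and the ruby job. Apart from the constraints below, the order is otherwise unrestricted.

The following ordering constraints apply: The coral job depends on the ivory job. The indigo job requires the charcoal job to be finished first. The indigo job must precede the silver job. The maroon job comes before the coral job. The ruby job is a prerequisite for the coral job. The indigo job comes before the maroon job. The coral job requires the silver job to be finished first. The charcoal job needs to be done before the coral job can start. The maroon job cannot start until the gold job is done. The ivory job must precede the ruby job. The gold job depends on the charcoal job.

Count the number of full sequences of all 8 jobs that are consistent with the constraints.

2 jobs have no prerequisites (the charcoal job, the ivory job), so any of them could come first.
Systematically extending each partial ordering one job at a time and counting, there are 105 complete orderings.

105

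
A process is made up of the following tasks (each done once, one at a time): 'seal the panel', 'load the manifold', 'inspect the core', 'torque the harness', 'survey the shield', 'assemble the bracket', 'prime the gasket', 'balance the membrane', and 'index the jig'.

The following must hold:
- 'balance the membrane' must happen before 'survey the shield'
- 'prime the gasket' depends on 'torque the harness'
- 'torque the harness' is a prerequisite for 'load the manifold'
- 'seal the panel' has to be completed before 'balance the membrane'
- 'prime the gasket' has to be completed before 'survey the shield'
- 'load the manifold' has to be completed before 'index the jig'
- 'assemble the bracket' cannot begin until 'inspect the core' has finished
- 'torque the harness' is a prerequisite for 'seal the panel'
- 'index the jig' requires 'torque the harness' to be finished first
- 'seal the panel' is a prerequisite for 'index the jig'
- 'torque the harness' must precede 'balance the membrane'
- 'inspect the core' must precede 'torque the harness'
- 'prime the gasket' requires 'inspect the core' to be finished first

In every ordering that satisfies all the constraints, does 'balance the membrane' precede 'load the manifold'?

No

'balance the membrane' and 'load the manifold' are not related by any chain of constraints.
So 'balance the membrane' can come before 'load the manifold' or after — it is not forced.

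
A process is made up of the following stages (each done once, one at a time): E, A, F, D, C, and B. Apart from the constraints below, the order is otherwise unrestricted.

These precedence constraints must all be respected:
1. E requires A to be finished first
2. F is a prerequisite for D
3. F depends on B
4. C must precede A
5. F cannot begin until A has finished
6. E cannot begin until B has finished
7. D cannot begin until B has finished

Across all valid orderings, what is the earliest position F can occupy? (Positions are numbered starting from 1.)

4

Working backwards through the constraints from F, its full set of required predecessors is A, C, B — 3 of them.
So at minimum 3 stages come before F, putting F no earlier than position 4. That position is achievable by scheduling exactly those predecessors first.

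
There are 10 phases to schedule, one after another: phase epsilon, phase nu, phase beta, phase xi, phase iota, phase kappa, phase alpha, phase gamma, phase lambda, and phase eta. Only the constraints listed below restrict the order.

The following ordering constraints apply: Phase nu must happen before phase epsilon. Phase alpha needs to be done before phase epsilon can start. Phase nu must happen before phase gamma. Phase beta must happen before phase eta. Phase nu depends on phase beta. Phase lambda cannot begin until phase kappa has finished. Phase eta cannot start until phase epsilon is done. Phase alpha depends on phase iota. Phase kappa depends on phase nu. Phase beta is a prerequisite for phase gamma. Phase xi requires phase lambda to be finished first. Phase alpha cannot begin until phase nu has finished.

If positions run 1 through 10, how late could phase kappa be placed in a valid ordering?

The phases that are forced after phase kappa, directly or by a chain of constraints, are phase xi, phase lambda. That's 2 phases.
With 2 mandatory successors out of 10 phases total, the latest slot for phase kappa is 10−2 = 8, and it's reachable by doing all non-successors before phase kappa.

8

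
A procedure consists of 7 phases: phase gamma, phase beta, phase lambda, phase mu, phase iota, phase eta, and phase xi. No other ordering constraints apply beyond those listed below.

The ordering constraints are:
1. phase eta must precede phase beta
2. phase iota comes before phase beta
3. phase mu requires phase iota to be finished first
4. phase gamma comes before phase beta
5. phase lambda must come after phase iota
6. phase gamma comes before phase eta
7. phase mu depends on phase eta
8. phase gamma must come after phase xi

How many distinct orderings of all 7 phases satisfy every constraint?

2 phases have no prerequisites (phase iota, phase xi), so any of them could come first.
Enumerating by repeatedly choosing an available phase (one whose prerequisites are all placed) gives 36 distinct complete orderings.

36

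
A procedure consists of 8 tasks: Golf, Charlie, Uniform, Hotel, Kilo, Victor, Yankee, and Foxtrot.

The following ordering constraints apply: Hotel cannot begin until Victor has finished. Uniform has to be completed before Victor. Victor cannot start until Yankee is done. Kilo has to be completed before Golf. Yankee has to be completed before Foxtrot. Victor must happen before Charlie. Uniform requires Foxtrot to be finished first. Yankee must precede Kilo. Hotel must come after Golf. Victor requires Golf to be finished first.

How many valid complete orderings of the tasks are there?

12

Only Yankee has no prerequisites, so it must go first.
Systematically extending each partial ordering one task at a time and counting, there are 12 complete orderings.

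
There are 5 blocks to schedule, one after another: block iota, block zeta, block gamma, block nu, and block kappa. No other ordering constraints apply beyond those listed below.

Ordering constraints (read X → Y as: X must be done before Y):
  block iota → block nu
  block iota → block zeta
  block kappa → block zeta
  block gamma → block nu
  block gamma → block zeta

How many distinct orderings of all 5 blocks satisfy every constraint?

3 blocks have no prerequisites (block iota, block gamma, block kappa), so any of them could come first.
Systematically extending each partial ordering one block at a time and counting, there are 14 complete orderings.

14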